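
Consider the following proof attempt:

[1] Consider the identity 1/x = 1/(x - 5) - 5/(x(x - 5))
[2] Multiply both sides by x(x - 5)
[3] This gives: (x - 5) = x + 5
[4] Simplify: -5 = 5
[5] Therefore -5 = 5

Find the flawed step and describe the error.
Step 3: This gives: (x - 5) = x + 5

Step 3 makes a sign error when clearing denominators. Multiplying -5/(x(x - 5)) by x(x - 5) gives -5, not +5. The correct result is (x - 5) = x - 5, which is trivially true, not (x - 5) = x + 5. (Step 1 is a valid identity: 1/(x - 5) - 5/(x(x - 5)) = (x - 5)/(x(x - 5)) = 1/x.)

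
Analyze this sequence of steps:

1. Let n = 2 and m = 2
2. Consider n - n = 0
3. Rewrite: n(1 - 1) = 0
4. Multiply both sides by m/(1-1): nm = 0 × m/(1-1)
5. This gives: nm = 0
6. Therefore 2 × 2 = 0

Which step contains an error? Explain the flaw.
Step 4: Multiply both sides by m/(1-1): nm = 0 × m/(1-1)

Step 4 multiplies both sides by m/(1-1). However, 1-1 = 0, so this is multiplication by m/0, which is undefined. We cannot multiply by an undefined expression.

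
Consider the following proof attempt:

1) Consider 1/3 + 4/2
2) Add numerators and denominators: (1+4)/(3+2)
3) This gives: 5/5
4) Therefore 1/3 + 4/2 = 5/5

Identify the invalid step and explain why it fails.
Step 2: Add numerators and denominators: (1+4)/(3+2)

Step 2 incorrectly adds fractions by separately adding numerators and denominators. This is wrong. The correct method requires a common denominator: 1/3 + 4/2 = (1×2 + 4×3)/(3×2) = 14/6 = 7/3. The method used gives 5/5, which is different.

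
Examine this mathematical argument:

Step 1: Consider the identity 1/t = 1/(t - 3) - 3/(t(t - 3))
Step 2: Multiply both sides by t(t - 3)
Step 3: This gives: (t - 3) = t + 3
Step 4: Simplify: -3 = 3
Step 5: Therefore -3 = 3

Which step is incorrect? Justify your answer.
Step 3: This gives: (t - 3) = t + 3

Step 3 makes a sign error when clearing denominators. Multiplying -3/(t(t - 3)) by t(t - 3) gives -3, not +3. The correct result is (t - 3) = t - 3, which is trivially true, not (t - 3) = t + 3. (Step 1 is a valid identity: 1/(t - 3) - 3/(t(t - 3)) = (t - 3)/(t(t - 3)) = 1/t.)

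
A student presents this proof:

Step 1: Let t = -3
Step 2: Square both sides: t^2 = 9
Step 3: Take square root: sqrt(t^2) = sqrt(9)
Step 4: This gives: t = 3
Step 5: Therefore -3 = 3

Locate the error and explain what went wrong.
Step 4: This gives: t = 3

Step 4 incorrectly states that sqrt(t^2) = t. The correct identity is sqrt(t^2) = |t|. Since t = -3 < 0, we have sqrt(t^2) = |-3| = 3, not t = -3.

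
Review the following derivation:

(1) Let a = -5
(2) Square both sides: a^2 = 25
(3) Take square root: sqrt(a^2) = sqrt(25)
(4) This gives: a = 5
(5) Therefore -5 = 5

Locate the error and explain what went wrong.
Step 4: This gives: a = 5

Step 4 incorrectly states that sqrt(a^2) = a. The correct identity is sqrt(a^2) = |a|. Since a = -5 < 0, we have sqrt(a^2) = |-5| = 5, not a = -5.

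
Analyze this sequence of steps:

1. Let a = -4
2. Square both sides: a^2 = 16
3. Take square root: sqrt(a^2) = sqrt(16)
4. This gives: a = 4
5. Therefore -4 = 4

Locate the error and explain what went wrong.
Step 4: This gives: a = 4

Step 4 incorrectly states that sqrt(a^2) = a. The correct identity is sqrt(a^2) = |a|. Since a = -4 < 0, we have sqrt(a^2) = |-4| = 4, not a = -4.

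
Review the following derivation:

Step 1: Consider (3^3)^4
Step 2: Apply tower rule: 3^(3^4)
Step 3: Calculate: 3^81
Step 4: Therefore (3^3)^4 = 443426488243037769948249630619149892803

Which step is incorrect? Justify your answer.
Step 2: Apply tower rule: 3^(3^4)

Step 2 incorrectly states that (a^b)^c = a^(b^c). The correct rule is (a^b)^c = a^(b×c). The actual value is (3^3)^4 = 3^12 = 531441, not 3^81 = 443426488243037769948249630619149892803.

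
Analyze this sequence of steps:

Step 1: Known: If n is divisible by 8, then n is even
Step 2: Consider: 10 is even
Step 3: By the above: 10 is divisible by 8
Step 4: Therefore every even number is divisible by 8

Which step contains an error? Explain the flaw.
Step 3: By the above: 10 is divisible by 8

Step 3 commits the fallacy of affirming the consequent. The known fact 'divisible by 8 → even' does NOT imply 'even → divisible by 8'. That would be the converse, which is false. For example, 10 is even but 10 ÷ 8 = 1.25, which is not an integer.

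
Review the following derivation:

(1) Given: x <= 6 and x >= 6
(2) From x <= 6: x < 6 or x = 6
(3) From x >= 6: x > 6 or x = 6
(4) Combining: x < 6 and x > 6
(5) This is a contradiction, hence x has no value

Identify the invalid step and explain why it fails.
Step 4: Combining: x < 6 and x > 6

Step 4 incorrectly combines the conditions. From x <= 6 and x >= 6, the intersection is x = 6. The error treats the 'or' cases as 'and' requirements. The correct conclusion is that x = 6 is the unique solution, not that no solution exists.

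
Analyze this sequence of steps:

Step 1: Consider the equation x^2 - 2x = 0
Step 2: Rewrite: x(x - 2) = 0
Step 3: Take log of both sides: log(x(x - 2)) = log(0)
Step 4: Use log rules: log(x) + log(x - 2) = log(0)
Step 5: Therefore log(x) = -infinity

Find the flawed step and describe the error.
Step 3: Take log of both sides: log(x(x - 2)) = log(0)

Step 3 takes the logarithm of both sides, resulting in log(0) on the right side. The logarithm is only defined for positive numbers; log(0) is undefined (approaches negative infinity). This operation is invalid.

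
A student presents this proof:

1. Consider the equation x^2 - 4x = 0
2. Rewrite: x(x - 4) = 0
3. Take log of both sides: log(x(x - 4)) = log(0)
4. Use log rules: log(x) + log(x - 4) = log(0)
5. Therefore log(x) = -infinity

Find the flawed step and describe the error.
Step 3: Take log of both sides: log(x(x - 4)) = log(0)

Step 3 takes the logarithm of both sides, resulting in log(0) on the right side. The logarithm is only defined for positive numbers; log(0) is undefined (approaches negative infinity). This operation is invalid.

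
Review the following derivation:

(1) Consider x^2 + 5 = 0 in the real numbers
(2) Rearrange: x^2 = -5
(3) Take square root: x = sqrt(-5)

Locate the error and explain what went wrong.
Step 3: Take square root: x = sqrt(-5)

Step 3 takes the square root of -5, which is negative. In the real number system, the square root of a negative number is undefined. The equation x^2 + 5 = 0 has no real solutions. Square roots of negative numbers only exist in the complex numbers.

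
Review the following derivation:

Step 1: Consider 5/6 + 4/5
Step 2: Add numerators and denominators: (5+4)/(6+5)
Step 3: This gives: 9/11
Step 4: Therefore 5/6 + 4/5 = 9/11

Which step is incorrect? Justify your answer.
Step 2: Add numerators and denominators: (5+4)/(6+5)

Step 2 incorrectly adds fractions by separately adding numerators and denominators. This is wrong. The correct method requires a common denominator: 5/6 + 4/5 = (5×5 + 4×6)/(6×5) = 49/30 = 49/30. The method used gives 9/11, which is different.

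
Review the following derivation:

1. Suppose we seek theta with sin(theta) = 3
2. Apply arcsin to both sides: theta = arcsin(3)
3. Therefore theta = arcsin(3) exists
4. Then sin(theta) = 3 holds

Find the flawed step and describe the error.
Step 2: Apply arcsin to both sides: theta = arcsin(3)

Step 2 applies arcsin to 3. However, arcsin(x) is only defined for x in [-1, 1] because sin(theta) can only produce values in that range. Since |3| > 1, arcsin(3) is undefined. There is no angle whose sine equals 3.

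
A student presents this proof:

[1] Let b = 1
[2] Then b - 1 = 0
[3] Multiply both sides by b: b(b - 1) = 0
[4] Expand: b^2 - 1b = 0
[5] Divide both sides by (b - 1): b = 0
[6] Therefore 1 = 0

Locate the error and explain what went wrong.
Step 5: Divide both sides by (b - 1): b = 0

Step 5 divides both sides by (b - 1). However, since b = 1, we have (b - 1) = 0. Division by zero is undefined, making this step invalid.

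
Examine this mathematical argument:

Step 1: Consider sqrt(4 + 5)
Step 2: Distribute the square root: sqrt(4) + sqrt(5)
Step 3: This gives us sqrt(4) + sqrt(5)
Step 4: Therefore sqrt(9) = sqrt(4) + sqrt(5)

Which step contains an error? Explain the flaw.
Step 2: Distribute the square root: sqrt(4) + sqrt(5)

Step 2 incorrectly 'distributes' the square root over addition. The square root function does not distribute: sqrt(a + b) ≠ sqrt(a) + sqrt(b). In fact, sqrt(4 + 5) = sqrt(9) ≈ 3.0000, while sqrt(4) + sqrt(5) ≈ 4.2361.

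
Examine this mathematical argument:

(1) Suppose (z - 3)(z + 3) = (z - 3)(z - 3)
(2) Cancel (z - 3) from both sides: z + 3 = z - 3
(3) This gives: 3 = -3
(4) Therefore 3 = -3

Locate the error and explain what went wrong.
Step 2: Cancel (z - 3) from both sides: z + 3 = z - 3

Step 2 cancels (z - 3) from both sides. This is only valid if (z - 3) ≠ 0, i.e., z ≠ 3. When z = 3, both sides equal zero regardless of the other factors. The correct approach requires considering z = 3 as a separate case.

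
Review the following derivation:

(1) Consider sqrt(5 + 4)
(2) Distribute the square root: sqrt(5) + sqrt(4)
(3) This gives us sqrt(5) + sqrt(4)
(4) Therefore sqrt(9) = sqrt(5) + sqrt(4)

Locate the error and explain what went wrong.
Step 2: Distribute the square root: sqrt(5) + sqrt(4)

Step 2 incorrectly 'distributes' the square root over addition. The square root function does not distribute: sqrt(a + b) ≠ sqrt(a) + sqrt(b). In fact, sqrt(5 + 4) = sqrt(9) ≈ 3.0000, while sqrt(5) + sqrt(4) ≈ 4.2361.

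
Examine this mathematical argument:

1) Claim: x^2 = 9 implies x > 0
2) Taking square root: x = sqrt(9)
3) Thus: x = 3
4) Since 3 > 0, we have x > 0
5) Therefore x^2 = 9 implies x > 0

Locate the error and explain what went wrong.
Step 2: Taking square root: x = sqrt(9)

Step 2 takes the square root and assumes the positive root only. The equation x^2 = 9 actually has two solutions: x = 3 and x = -3. The proof silently assumes x > 0 without justification, then uses this assumption to conclude x > 0, which is circular. The counterexample x = -3 shows the claim is false.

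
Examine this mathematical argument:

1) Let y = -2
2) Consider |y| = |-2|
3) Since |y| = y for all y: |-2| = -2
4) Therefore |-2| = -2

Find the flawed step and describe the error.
Step 3: Since |y| = y for all y: |-2| = -2

Step 3 incorrectly states that |y| = y for all y. The correct definition is |y| = y when y >= 0, and |y| = -y when y < 0. Since -2 < 0, we have |-2| = -(-2) = 2, not -2.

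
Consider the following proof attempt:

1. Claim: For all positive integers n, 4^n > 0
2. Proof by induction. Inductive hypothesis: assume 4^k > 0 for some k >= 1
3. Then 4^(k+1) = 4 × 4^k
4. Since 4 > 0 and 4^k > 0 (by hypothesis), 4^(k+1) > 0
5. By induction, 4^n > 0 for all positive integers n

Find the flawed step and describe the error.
Step 5: By induction, 4^n > 0 for all positive integers n

Step 5 concludes the proof by induction, but no base case was ever established. A valid induction proof requires: (1) a base case proving 4^1 > 0, and (2) an inductive step showing IF 4^k > 0 THEN 4^(k+1) > 0. Steps 2-4 correctly establish the inductive step, but without the base case the conclusion in step 5 does not follow.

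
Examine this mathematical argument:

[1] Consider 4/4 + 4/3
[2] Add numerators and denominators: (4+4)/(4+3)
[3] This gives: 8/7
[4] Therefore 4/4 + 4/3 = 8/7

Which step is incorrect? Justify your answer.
Step 2: Add numerators and denominators: (4+4)/(4+3)

Step 2 incorrectly adds fractions by separately adding numerators and denominators. This is wrong. The correct method requires a common denominator: 4/4 + 4/3 = (4×3 + 4×4)/(4×3) = 28/12 = 7/3. The method used gives 8/7, which is different.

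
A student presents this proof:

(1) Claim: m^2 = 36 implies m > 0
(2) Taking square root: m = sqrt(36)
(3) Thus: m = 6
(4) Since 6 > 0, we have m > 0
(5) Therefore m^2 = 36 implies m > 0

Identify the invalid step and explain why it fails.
Step 2: Taking square root: m = sqrt(36)

Step 2 takes the square root and assumes the positive root only. The equation m^2 = 36 actually has two solutions: m = 6 and m = -6. The proof silently assumes m > 0 without justification, then uses this assumption to conclude m > 0, which is circular. The counterexample m = -6 shows the claim is false.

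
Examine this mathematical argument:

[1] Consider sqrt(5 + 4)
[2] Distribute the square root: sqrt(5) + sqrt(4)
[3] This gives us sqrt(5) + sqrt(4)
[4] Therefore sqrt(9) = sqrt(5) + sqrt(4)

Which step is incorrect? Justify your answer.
Step 2: Distribute the square root: sqrt(5) + sqrt(4)

Step 2 incorrectly 'distributes' the square root over addition. The square root function does not distribute: sqrt(a + b) ≠ sqrt(a) + sqrt(b). In fact, sqrt(5 + 4) = sqrt(9) ≈ 3.0000, while sqrt(5) + sqrt(4) ≈ 4.2361.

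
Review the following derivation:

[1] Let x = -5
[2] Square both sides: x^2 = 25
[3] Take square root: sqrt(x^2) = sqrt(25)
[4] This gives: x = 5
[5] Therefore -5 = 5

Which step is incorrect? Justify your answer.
Step 4: This gives: x = 5

Step 4 incorrectly states that sqrt(x^2) = x. The correct identity is sqrt(x^2) = |x|. Since x = -5 < 0, we have sqrt(x^2) = |-5| = 5, not x = -5.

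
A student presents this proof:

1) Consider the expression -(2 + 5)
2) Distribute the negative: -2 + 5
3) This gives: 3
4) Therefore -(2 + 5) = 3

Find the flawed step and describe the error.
Step 2: Distribute the negative: -2 + 5

Step 2 incorrectly distributes the negative sign. The correct distribution is -(2 + 5) = -2 - 5 = -7. The negative must be applied to both terms, not just the first. The error treats -(2 + 5) as -2 + 5, which equals 3 instead of -7.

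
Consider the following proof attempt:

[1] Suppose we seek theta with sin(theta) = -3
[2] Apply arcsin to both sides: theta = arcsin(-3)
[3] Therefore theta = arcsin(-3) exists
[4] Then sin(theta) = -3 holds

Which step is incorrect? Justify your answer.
Step 2: Apply arcsin to both sides: theta = arcsin(-3)

Step 2 applies arcsin to -3. However, arcsin(x) is only defined for x in [-1, 1] because sin(theta) can only produce values in that range. Since |-3| > 1, arcsin(-3) is undefined. There is no angle whose sine equals -3.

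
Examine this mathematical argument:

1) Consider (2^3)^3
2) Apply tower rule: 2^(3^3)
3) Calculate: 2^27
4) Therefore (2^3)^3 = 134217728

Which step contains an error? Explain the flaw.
Step 2: Apply tower rule: 2^(3^3)

Step 2 incorrectly states that (a^b)^c = a^(b^c). The correct rule is (a^b)^c = a^(b×c). The actual value is (2^3)^3 = 2^9 = 512, not 2^27 = 134217728.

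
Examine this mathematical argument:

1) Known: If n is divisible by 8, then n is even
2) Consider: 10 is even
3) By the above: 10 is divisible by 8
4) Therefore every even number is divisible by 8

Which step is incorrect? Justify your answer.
Step 3: By the above: 10 is divisible by 8

Step 3 commits the fallacy of affirming the consequent. The known fact 'divisible by 8 → even' does NOT imply 'even → divisible by 8'. That would be the converse, which is false. For example, 10 is even but 10 ÷ 8 = 1.25, which is not an integer.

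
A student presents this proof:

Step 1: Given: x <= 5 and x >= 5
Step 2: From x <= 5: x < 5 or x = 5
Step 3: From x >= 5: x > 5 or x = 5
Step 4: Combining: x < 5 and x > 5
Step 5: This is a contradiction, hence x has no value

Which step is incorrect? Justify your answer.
Step 4: Combining: x < 5 and x > 5

Step 4 incorrectly combines the conditions. From x <= 5 and x >= 5, the intersection is x = 5. The error treats the 'or' cases as 'and' requirements. The correct conclusion is that x = 5 is the unique solution, not that no solution exists.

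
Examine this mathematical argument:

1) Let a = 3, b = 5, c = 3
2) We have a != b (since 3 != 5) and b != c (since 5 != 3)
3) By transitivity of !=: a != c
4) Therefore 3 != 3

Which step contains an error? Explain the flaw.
Step 3: By transitivity of !=: a != c

Step 3 incorrectly applies transitivity to the '!=' relation. Transitivity states: if a R b and b R c, then a R c. However, '!=' is not transitive. Counterexample: 3 != 5 and 5 != 3, but 3 = 3 (both equal 3). Transitivity holds for relations like <, <=, =, but not for !=.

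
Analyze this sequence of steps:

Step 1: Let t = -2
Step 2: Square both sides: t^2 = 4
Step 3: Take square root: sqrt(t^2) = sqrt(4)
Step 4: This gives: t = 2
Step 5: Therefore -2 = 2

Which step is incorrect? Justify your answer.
Step 4: This gives: t = 2

Step 4 incorrectly states that sqrt(t^2) = t. The correct identity is sqrt(t^2) = |t|. Since t = -2 < 0, we have sqrt(t^2) = |-2| = 2, not t = -2.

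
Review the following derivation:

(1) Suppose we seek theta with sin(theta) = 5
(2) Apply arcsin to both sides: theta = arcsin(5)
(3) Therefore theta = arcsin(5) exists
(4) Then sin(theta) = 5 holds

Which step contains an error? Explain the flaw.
Step 2: Apply arcsin to both sides: theta = arcsin(5)

Step 2 applies arcsin to 5. However, arcsin(x) is only defined for x in [-1, 1] because sin(theta) can only produce values in that range. Since |5| > 1, arcsin(5) is undefined. There is no angle whose sine equals 5.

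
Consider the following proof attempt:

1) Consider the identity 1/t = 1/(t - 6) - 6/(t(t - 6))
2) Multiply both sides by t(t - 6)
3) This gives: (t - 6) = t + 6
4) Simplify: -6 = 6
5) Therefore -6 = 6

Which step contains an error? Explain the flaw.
Step 3: This gives: (t - 6) = t + 6

Step 3 makes a sign error when clearing denominators. Multiplying -6/(t(t - 6)) by t(t - 6) gives -6, not +6. The correct result is (t - 6) = t - 6, which is trivially true, not (t - 6) = t + 6. (Step 1 is a valid identity: 1/(t - 6) - 6/(t(t - 6)) = (t - 6)/(t(t - 6)) = 1/t.)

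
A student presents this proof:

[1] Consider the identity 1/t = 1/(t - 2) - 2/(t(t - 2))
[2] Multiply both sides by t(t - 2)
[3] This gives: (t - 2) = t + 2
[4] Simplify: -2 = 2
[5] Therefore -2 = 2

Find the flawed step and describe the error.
Step 3: This gives: (t - 2) = t + 2

Step 3 makes a sign error when clearing denominators. Multiplying -2/(t(t - 2)) by t(t - 2) gives -2, not +2. The correct result is (t - 2) = t - 2, which is trivially true, not (t - 2) = t + 2. (Step 1 is a valid identity: 1/(t - 2) - 2/(t(t - 2)) = (t - 2)/(t(t - 2)) = 1/t.)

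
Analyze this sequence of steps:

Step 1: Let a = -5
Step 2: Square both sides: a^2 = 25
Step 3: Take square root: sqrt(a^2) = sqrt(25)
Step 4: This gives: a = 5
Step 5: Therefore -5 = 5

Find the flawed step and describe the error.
Step 4: This gives: a = 5

Step 4 incorrectly states that sqrt(a^2) = a. The correct identity is sqrt(a^2) = |a|. Since a = -5 < 0, we have sqrt(a^2) = |-5| = 5, not a = -5.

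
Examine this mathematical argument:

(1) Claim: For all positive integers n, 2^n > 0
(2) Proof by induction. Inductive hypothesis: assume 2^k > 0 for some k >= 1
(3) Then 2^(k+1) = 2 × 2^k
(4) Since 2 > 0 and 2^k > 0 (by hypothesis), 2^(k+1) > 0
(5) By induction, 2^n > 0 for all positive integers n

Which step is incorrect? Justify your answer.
Step 5: By induction, 2^n > 0 for all positive integers n

Step 5 concludes the proof by induction, but no base case was ever established. A valid induction proof requires: (1) a base case proving 2^1 > 0, and (2) an inductive step showing IF 2^k > 0 THEN 2^(k+1) > 0. Steps 2-4 correctly establish the inductive step, but without the base case the conclusion in step 5 does not follow.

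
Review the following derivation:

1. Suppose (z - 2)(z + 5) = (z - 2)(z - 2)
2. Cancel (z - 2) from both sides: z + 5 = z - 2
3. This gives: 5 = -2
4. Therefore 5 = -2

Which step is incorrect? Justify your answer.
Step 2: Cancel (z - 2) from both sides: z + 5 = z - 2

Step 2 cancels (z - 2) from both sides. This is only valid if (z - 2) ≠ 0, i.e., z ≠ 2. When z = 2, both sides equal zero regardless of the other factors. The correct approach requires considering z = 2 as a separate case.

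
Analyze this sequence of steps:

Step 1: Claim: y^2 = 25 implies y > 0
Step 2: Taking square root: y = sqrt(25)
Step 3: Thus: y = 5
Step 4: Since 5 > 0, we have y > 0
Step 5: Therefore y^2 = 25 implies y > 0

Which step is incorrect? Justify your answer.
Step 2: Taking square root: y = sqrt(25)

Step 2 takes the square root and assumes the positive root only. The equation y^2 = 25 actually has two solutions: y = 5 and y = -5. The proof silently assumes y > 0 without justification, then uses this assumption to conclude y > 0, which is circular. The counterexample y = -5 shows the claim is false.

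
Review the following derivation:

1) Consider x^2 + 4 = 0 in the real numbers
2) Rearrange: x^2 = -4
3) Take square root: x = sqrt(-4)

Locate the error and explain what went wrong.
Step 3: Take square root: x = sqrt(-4)

Step 3 takes the square root of -4, which is negative. In the real number system, the square root of a negative number is undefined. The equation x^2 + 4 = 0 has no real solutions. Square roots of negative numbers only exist in the complex numbers.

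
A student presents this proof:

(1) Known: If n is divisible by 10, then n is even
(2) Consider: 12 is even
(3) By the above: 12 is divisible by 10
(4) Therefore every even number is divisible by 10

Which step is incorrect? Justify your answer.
Step 3: By the above: 12 is divisible by 10

Step 3 commits the fallacy of affirming the consequent. The known fact 'divisible by 10 → even' does NOT imply 'even → divisible by 10'. That would be the converse, which is false. For example, 12 is even but 12 ÷ 10 = 1.20, which is not an integer.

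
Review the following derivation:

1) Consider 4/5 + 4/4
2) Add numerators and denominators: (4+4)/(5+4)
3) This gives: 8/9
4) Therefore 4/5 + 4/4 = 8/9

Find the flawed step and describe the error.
Step 2: Add numerators and denominators: (4+4)/(5+4)

Step 2 incorrectly adds fractions by separately adding numerators and denominators. This is wrong. The correct method requires a common denominator: 4/5 + 4/4 = (4×4 + 4×5)/(5×4) = 36/20 = 9/5. The method used gives 8/9, which is different.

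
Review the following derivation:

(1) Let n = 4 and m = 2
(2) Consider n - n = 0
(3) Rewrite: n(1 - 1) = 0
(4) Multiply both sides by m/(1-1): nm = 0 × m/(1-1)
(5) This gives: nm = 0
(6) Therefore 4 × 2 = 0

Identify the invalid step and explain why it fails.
Step 4: Multiply both sides by m/(1-1): nm = 0 × m/(1-1)

Step 4 multiplies both sides by m/(1-1). However, 1-1 = 0, so this is multiplication by m/0, which is undefined. We cannot multiply by an undefined expression.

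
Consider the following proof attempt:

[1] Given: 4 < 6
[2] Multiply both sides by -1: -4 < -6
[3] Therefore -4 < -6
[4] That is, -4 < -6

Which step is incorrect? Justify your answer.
Step 2: Multiply both sides by -1: -4 < -6

Step 2 multiplies both sides by -1 but fails to reverse the inequality sign. When multiplying (or dividing) an inequality by a negative number, the direction must be reversed. Since 4 < 6, we should get -4 > -6, i.e., -4 > -6.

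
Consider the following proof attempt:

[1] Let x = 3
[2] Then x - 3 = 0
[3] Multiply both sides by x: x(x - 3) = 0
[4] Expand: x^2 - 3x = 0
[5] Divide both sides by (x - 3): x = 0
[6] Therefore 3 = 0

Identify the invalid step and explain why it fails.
Step 5: Divide both sides by (x - 3): x = 0

Step 5 divides both sides by (x - 3). However, since x = 3, we have (x - 3) = 0. Division by zero is undefined, making this step invalid.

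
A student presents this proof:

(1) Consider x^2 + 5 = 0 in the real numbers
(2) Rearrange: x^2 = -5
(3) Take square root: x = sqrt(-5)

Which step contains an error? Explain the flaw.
Step 3: Take square root: x = sqrt(-5)

Step 3 takes the square root of -5, which is negative. In the real number system, the square root of a negative number is undefined. The equation x^2 + 5 = 0 has no real solutions. Square roots of negative numbers only exist in the complex numbers.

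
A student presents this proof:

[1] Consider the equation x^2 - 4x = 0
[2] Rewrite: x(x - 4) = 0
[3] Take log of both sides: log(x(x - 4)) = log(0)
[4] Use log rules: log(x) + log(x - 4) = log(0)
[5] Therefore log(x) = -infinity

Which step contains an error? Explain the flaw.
Step 3: Take log of both sides: log(x(x - 4)) = log(0)

Step 3 takes the logarithm of both sides, resulting in log(0) on the right side. The logarithm is only defined for positive numbers; log(0) is undefined (approaches negative infinity). This operation is invalid.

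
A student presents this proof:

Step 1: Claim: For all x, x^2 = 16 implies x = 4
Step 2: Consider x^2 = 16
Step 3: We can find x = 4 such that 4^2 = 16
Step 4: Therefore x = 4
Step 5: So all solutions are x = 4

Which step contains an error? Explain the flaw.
Step 4: Therefore x = 4

Step 4 incorrectly concludes that x = 4 is the only solution. The proof shows that x = 4 is A solution (existence), but does not show it is the ONLY solution (uniqueness). In fact, x = -4 is also a solution since (-4)^2 = 16. Finding one solution doesn't prove there are no others.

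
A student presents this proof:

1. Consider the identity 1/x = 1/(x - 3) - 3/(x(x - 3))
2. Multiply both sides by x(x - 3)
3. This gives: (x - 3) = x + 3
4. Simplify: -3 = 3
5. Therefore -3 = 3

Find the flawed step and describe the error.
Step 3: This gives: (x - 3) = x + 3

Step 3 makes a sign error when clearing denominators. Multiplying -3/(x(x - 3)) by x(x - 3) gives -3, not +3. The correct result is (x - 3) = x - 3, which is trivially true, not (x - 3) = x + 3. (Step 1 is a valid identity: 1/(x - 3) - 3/(x(x - 3)) = (x - 3)/(x(x - 3)) = 1/x.)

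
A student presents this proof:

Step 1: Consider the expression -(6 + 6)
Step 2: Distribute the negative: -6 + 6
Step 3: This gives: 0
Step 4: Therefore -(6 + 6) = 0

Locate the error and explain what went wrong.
Step 2: Distribute the negative: -6 + 6

Step 2 incorrectly distributes the negative sign. The correct distribution is -(6 + 6) = -6 - 6 = -12. The negative must be applied to both terms, not just the first. The error treats -(6 + 6) as -6 + 6, which equals 0 instead of -12.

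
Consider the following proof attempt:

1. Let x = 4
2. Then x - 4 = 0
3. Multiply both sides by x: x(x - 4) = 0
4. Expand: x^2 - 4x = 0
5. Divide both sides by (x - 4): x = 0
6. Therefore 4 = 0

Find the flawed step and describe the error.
Step 5: Divide both sides by (x - 4): x = 0

Step 5 divides both sides by (x - 4). However, since x = 4, we have (x - 4) = 0. Division by zero is undefined, making this step invalid.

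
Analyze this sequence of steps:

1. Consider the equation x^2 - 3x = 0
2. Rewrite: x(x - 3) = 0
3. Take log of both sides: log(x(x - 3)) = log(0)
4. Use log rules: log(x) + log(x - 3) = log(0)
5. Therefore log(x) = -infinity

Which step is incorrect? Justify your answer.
Step 3: Take log of both sides: log(x(x - 3)) = log(0)

Step 3 takes the logarithm of both sides, resulting in log(0) on the right side. The logarithm is only defined for positive numbers; log(0) is undefined (approaches negative infinity). This operation is invalid.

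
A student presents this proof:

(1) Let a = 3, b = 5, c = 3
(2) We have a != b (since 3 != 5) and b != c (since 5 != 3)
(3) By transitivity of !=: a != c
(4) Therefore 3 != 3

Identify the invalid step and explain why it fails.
Step 3: By transitivity of !=: a != c

Step 3 incorrectly applies transitivity to the '!=' relation. Transitivity states: if a R b and b R c, then a R c. However, '!=' is not transitive. Counterexample: 3 != 5 and 5 != 3, but 3 = 3 (both equal 3). Transitivity holds for relations like <, <=, =, but not for !=.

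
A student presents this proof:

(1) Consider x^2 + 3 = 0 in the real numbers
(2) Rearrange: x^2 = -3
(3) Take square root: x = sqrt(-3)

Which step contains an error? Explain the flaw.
Step 3: Take square root: x = sqrt(-3)

Step 3 takes the square root of -3, which is negative. In the real number system, the square root of a negative number is undefined. The equation x^2 + 3 = 0 has no real solutions. Square roots of negative numbers only exist in the complex numbers.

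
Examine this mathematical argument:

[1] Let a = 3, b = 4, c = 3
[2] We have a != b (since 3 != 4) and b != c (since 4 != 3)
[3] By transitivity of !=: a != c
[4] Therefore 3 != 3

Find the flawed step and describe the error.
Step 3: By transitivity of !=: a != c

Step 3 incorrectly applies transitivity to the '!=' relation. Transitivity states: if a R b and b R c, then a R c. However, '!=' is not transitive. Counterexample: 3 != 4 and 4 != 3, but 3 = 3 (both equal 3). Transitivity holds for relations like <, <=, =, but not for !=.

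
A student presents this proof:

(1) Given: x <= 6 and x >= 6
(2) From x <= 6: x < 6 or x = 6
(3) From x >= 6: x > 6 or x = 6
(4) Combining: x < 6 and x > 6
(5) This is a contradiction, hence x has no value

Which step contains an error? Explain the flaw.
Step 4: Combining: x < 6 and x > 6

Step 4 incorrectly combines the conditions. From x <= 6 and x >= 6, the intersection is x = 6. The error treats the 'or' cases as 'and' requirements. The correct conclusion is that x = 6 is the unique solution, not that no solution exists.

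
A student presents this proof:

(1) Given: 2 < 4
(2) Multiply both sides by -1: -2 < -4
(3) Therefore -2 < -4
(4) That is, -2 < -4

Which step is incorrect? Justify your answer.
Step 2: Multiply both sides by -1: -2 < -4

Step 2 multiplies both sides by -1 but fails to reverse the inequality sign. When multiplying (or dividing) an inequality by a negative number, the direction must be reversed. Since 2 < 4, we should get -2 > -4, i.e., -2 > -4.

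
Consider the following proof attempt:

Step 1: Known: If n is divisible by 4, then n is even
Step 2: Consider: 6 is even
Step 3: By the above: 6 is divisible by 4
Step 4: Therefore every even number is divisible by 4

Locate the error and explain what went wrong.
Step 3: By the above: 6 is divisible by 4

Step 3 commits the fallacy of affirming the consequent. The known fact 'divisible by 4 → even' does NOT imply 'even → divisible by 4'. That would be the converse, which is false. For example, 6 is even but 6 ÷ 4 = 1.50, which is not an integer.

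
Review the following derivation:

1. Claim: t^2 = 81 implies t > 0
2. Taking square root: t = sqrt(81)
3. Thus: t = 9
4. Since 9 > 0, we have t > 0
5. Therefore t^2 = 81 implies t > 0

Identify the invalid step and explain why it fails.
Step 2: Taking square root: t = sqrt(81)

Step 2 takes the square root and assumes the positive root only. The equation t^2 = 81 actually has two solutions: t = 9 and t = -9. The proof silently assumes t > 0 without justification, then uses this assumption to conclude t > 0, which is circular. The counterexample t = -9 shows the claim is false.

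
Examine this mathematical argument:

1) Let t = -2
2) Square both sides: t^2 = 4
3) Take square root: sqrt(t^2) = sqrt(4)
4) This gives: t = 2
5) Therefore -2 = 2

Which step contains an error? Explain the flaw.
Step 4: This gives: t = 2

Step 4 incorrectly states that sqrt(t^2) = t. The correct identity is sqrt(t^2) = |t|. Since t = -2 < 0, we have sqrt(t^2) = |-2| = 2, not t = -2.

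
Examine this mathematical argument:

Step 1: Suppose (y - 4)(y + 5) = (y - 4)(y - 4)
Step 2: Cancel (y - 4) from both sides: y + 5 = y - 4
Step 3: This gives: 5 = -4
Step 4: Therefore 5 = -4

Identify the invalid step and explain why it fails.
Step 2: Cancel (y - 4) from both sides: y + 5 = y - 4

Step 2 cancels (y - 4) from both sides. This is only valid if (y - 4) ≠ 0, i.e., y ≠ 4. When y = 4, both sides equal zero regardless of the other factors. The correct approach requires considering y = 4 as a separate case.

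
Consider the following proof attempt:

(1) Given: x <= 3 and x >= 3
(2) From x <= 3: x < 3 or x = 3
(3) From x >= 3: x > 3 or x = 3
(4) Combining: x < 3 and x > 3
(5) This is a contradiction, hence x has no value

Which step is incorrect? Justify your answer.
Step 4: Combining: x < 3 and x > 3

Step 4 incorrectly combines the conditions. From x <= 3 and x >= 3, the intersection is x = 3. The error treats the 'or' cases as 'and' requirements. The correct conclusion is that x = 3 is the unique solution, not that no solution exists.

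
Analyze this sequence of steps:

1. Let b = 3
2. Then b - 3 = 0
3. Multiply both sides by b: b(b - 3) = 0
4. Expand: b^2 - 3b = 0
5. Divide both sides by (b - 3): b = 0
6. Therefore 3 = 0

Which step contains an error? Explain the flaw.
Step 5: Divide both sides by (b - 3): b = 0

Step 5 divides both sides by (b - 3). However, since b = 3, we have (b - 3) = 0. Division by zero is undefined, making this step invalid.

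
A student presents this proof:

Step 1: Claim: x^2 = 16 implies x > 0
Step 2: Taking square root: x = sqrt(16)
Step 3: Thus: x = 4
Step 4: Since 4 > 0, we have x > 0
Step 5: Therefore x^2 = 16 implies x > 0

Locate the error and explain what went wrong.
Step 2: Taking square root: x = sqrt(16)

Step 2 takes the square root and assumes the positive root only. The equation x^2 = 16 actually has two solutions: x = 4 and x = -4. The proof silently assumes x > 0 without justification, then uses this assumption to conclude x > 0, which is circular. The counterexample x = -4 shows the claim is false.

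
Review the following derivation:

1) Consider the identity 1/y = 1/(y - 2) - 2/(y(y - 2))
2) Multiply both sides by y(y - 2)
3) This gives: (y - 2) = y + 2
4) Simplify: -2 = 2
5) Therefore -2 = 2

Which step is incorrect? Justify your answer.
Step 3: This gives: (y - 2) = y + 2

Step 3 makes a sign error when clearing denominators. Multiplying -2/(y(y - 2)) by y(y - 2) gives -2, not +2. The correct result is (y - 2) = y - 2, which is trivially true, not (y - 2) = y + 2. (Step 1 is a valid identity: 1/(y - 2) - 2/(y(y - 2)) = (y - 2)/(y(y - 2)) = 1/y.)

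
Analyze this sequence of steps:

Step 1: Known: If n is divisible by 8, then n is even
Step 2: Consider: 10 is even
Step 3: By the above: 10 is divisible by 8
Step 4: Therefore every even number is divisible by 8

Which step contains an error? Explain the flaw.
Step 3: By the above: 10 is divisible by 8

Step 3 commits the fallacy of affirming the consequent. The known fact 'divisible by 8 → even' does NOT imply 'even → divisible by 8'. That would be the converse, which is false. For example, 10 is even but 10 ÷ 8 = 1.25, which is not an integer.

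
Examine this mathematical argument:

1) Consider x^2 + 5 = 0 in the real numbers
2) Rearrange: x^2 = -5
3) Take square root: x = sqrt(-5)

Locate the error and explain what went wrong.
Step 3: Take square root: x = sqrt(-5)

Step 3 takes the square root of -5, which is negative. In the real number system, the square root of a negative number is undefined. The equation x^2 + 5 = 0 has no real solutions. Square roots of negative numbers only exist in the complex numbers.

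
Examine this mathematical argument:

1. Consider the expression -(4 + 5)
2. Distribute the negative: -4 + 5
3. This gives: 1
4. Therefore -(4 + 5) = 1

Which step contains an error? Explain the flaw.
Step 2: Distribute the negative: -4 + 5

Step 2 incorrectly distributes the negative sign. The correct distribution is -(4 + 5) = -4 - 5 = -9. The negative must be applied to both terms, not just the first. The error treats -(4 + 5) as -4 + 5, which equals 1 instead of -9.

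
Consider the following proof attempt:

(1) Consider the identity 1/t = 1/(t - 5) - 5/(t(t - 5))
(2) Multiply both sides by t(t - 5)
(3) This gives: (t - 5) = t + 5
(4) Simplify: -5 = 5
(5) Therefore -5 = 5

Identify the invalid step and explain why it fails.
Step 3: This gives: (t - 5) = t + 5

Step 3 makes a sign error when clearing denominators. Multiplying -5/(t(t - 5)) by t(t - 5) gives -5, not +5. The correct result is (t - 5) = t - 5, which is trivially true, not (t - 5) = t + 5. (Step 1 is a valid identity: 1/(t - 5) - 5/(t(t - 5)) = (t - 5)/(t(t - 5)) = 1/t.)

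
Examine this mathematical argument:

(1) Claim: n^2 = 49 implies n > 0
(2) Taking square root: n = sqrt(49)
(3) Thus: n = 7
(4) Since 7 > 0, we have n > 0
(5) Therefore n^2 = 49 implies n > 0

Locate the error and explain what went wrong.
Step 2: Taking square root: n = sqrt(49)

Step 2 takes the square root and assumes the positive root only. The equation n^2 = 49 actually has two solutions: n = 7 and n = -7. The proof silently assumes n > 0 without justification, then uses this assumption to conclude n > 0, which is circular. The counterexample n = -7 shows the claim is false.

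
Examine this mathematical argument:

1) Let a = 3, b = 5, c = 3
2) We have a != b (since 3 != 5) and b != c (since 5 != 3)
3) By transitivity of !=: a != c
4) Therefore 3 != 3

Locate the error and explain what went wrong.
Step 3: By transitivity of !=: a != c

Step 3 incorrectly applies transitivity to the '!=' relation. Transitivity states: if a R b and b R c, then a R c. However, '!=' is not transitive. Counterexample: 3 != 5 and 5 != 3, but 3 = 3 (both equal 3). Transitivity holds for relations like <, <=, =, but not for !=.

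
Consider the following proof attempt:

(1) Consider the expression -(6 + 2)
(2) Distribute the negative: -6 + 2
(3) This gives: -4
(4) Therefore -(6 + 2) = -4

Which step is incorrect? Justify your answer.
Step 2: Distribute the negative: -6 + 2

Step 2 incorrectly distributes the negative sign. The correct distribution is -(6 + 2) = -6 - 2 = -8. The negative must be applied to both terms, not just the first. The error treats -(6 + 2) as -6 + 2, which equals -4 instead of -8.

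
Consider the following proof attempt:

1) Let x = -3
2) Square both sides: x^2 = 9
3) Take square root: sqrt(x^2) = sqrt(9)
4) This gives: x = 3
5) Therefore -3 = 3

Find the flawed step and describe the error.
Step 4: This gives: x = 3

Step 4 incorrectly states that sqrt(x^2) = x. The correct identity is sqrt(x^2) = |x|. Since x = -3 < 0, we have sqrt(x^2) = |-3| = 3, not x = -3.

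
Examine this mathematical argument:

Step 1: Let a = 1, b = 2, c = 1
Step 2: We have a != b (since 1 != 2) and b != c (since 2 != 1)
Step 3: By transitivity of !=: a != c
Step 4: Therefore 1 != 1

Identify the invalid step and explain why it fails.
Step 3: By transitivity of !=: a != c

Step 3 incorrectly applies transitivity to the '!=' relation. Transitivity states: if a R b and b R c, then a R c. However, '!=' is not transitive. Counterexample: 1 != 2 and 2 != 1, but 1 = 1 (both equal 1). Transitivity holds for relations like <, <=, =, but not for !=.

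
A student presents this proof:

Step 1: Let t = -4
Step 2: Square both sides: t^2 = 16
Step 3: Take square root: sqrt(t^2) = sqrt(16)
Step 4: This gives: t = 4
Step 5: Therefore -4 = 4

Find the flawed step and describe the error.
Step 4: This gives: t = 4

Step 4 incorrectly states that sqrt(t^2) = t. The correct identity is sqrt(t^2) = |t|. Since t = -4 < 0, we have sqrt(t^2) = |-4| = 4, not t = -4.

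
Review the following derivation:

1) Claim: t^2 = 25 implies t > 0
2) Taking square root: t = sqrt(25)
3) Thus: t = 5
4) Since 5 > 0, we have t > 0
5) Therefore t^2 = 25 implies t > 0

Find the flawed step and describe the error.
Step 2: Taking square root: t = sqrt(25)

Step 2 takes the square root and assumes the positive root only. The equation t^2 = 25 actually has two solutions: t = 5 and t = -5. The proof silently assumes t > 0 without justification, then uses this assumption to conclude t > 0, which is circular. The counterexample t = -5 shows the claim is false.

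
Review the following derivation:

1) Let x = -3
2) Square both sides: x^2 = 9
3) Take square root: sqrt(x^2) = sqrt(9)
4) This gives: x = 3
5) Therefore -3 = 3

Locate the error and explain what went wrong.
Step 4: This gives: x = 3

Step 4 incorrectly states that sqrt(x^2) = x. The correct identity is sqrt(x^2) = |x|. Since x = -3 < 0, we have sqrt(x^2) = |-3| = 3, not x = -3.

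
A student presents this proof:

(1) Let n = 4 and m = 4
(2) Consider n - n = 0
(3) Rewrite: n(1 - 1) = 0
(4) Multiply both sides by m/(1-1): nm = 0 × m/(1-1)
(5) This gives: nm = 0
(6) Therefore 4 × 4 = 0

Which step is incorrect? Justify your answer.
Step 4: Multiply both sides by m/(1-1): nm = 0 × m/(1-1)

Step 4 multiplies both sides by m/(1-1). However, 1-1 = 0, so this is multiplication by m/0, which is undefined. We cannot multiply by an undefined expression.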